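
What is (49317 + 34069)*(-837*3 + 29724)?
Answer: 2269183218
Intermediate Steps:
(49317 + 34069)*(-837*3 + 29724) = 83386*(-2511 + 29724) = 83386*27213 = 2269183218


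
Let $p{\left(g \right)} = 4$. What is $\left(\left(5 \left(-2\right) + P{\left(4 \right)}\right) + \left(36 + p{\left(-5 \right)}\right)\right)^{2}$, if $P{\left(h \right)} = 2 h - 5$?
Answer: $1089$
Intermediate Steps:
$P{\left(h \right)} = -5 + 2 h$
$\left(\left(5 \left(-2\right) + P{\left(4 \right)}\right) + \left(36 + p{\left(-5 \right)}\right)\right)^{2} = \left(\left(5 \left(-2\right) + \left(-5 + 2 \cdot 4\right)\right) + \left(36 + 4\right)\right)^{2} = \left(\left(-10 + \left(-5 + 8\right)\right) + 40\right)^{2} = \left(\left(-10 + 3\right) + 40\right)^{2} = \left(-7 + 40\right)^{2} = 33^{2} = 1089$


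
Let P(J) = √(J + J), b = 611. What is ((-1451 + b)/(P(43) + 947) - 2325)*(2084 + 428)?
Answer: -5239219254960/896723 + 2110080*√86/896723 ≈ -5.8426e+6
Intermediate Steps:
P(J) = √2*√J (P(J) = √(2*J) = √2*√J)
((-1451 + b)/(P(43) + 947) - 2325)*(2084 + 428) = ((-1451 + 611)/(√2*√43 + 947) - 2325)*(2084 + 428) = (-840/(√86 + 947) - 2325)*2512 = (-840/(947 + √86) - 2325)*2512 = (-2325 - 840/(947 + √86))*2512 = -5840400 - 2110080/(947 + √86)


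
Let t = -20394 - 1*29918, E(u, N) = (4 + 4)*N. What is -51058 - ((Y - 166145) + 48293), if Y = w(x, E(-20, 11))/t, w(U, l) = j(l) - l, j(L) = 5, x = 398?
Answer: 3360539645/50312 ≈ 66794.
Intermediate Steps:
E(u, N) = 8*N
t = -50312 (t = -20394 - 29918 = -50312)
w(U, l) = 5 - l
Y = 83/50312 (Y = (5 - 8*11)/(-50312) = (5 - 1*88)*(-1/50312) = (5 - 88)*(-1/50312) = -83*(-1/50312) = 83/50312 ≈ 0.0016497)
-51058 - ((Y - 166145) + 48293) = -51058 - ((83/50312 - 166145) + 48293) = -51058 - (-8359087157/50312 + 48293) = -51058 - 1*(-5929369741/50312) = -51058 + 5929369741/50312 = 3360539645/50312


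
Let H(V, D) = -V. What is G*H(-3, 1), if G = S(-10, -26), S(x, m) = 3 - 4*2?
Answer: -15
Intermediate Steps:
S(x, m) = -5 (S(x, m) = 3 - 8 = -5)
G = -5
G*H(-3, 1) = -(-5)*(-3) = -5*3 = -15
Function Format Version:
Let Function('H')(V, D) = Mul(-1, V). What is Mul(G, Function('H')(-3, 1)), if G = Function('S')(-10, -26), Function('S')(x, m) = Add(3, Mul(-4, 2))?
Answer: -15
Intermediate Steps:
Function('S')(x, m) = -5 (Function('S')(x, m) = Add(3, -8) = -5)
G = -5
Mul(G, Function('H')(-3, 1)) = Mul(-5, Mul(-1, -3)) = Mul(-5, 3) = -15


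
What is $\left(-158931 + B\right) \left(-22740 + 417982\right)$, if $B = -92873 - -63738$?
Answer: $-74331581972$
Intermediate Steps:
$B = -29135$ ($B = -92873 + 63738 = -29135$)
$\left(-158931 + B\right) \left(-22740 + 417982\right) = \left(-158931 - 29135\right) \left(-22740 + 417982\right) = \left(-188066\right) 395242 = -74331581972$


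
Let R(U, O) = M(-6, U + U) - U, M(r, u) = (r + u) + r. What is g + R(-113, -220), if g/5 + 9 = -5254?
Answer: -26440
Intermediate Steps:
M(r, u) = u + 2*r
g = -26315 (g = -45 + 5*(-5254) = -45 - 26270 = -26315)
R(U, O) = -12 + U (R(U, O) = ((U + U) + 2*(-6)) - U = (2*U - 12) - U = (-12 + 2*U) - U = -12 + U)
g + R(-113, -220) = -26315 + (-12 - 113) = -26315 - 125 = -26440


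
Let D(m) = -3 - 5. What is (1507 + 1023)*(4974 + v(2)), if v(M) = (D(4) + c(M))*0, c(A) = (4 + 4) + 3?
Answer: 12584220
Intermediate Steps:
c(A) = 11 (c(A) = 8 + 3 = 11)
D(m) = -8
v(M) = 0 (v(M) = (-8 + 11)*0 = 3*0 = 0)
(1507 + 1023)*(4974 + v(2)) = (1507 + 1023)*(4974 + 0) = 2530*4974 = 12584220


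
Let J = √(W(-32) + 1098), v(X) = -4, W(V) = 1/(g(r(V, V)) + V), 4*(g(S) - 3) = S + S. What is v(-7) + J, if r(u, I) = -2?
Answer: -4 + √988170/30 ≈ 29.136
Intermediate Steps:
g(S) = 3 + S/2 (g(S) = 3 + (S + S)/4 = 3 + (2*S)/4 = 3 + S/2)
W(V) = 1/(2 + V) (W(V) = 1/((3 + (½)*(-2)) + V) = 1/((3 - 1) + V) = 1/(2 + V))
J = √988170/30 (J = √(1/(2 - 32) + 1098) = √(1/(-30) + 1098) = √(-1/30 + 1098) = √(32939/30) = √988170/30 ≈ 33.136)
v(-7) + J = -4 + √988170/30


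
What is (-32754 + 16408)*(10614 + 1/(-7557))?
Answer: -119192055542/687 ≈ -1.7350e+8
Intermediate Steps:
(-32754 + 16408)*(10614 + 1/(-7557)) = -16346*(10614 - 1/7557) = -16346*80209997/7557 = -119192055542/687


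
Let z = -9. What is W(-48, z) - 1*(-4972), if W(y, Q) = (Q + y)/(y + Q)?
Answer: 4973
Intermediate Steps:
W(y, Q) = 1 (W(y, Q) = (Q + y)/(Q + y) = 1)
W(-48, z) - 1*(-4972) = 1 - 1*(-4972) = 1 + 4972 = 4973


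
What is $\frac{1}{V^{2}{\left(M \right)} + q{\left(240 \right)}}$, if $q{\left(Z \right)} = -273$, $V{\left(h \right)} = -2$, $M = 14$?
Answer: $- \frac{1}{269} \approx -0.0037175$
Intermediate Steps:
$\frac{1}{V^{2}{\left(M \right)} + q{\left(240 \right)}} = \frac{1}{\left(-2\right)^{2} - 273} = \frac{1}{4 - 273} = \frac{1}{-269} = - \frac{1}{269}$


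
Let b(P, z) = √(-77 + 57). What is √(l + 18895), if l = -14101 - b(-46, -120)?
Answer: √(4794 - 2*I*√5) ≈ 69.239 - 0.0323*I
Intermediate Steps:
b(P, z) = 2*I*√5 (b(P, z) = √(-20) = 2*I*√5)
l = -14101 - 2*I*√5 ≈ -14101.0 - 4.4721*I
√(l + 18895) = √((-14101 - 2*I*√5) + 18895) = √(4794 - 2*I*√5)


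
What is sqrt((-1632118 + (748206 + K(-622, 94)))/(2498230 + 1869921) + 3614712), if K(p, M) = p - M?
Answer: 2*sqrt(17242846850211799371)/4368151 ≈ 1901.2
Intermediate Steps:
sqrt((-1632118 + (748206 + K(-622, 94)))/(2498230 + 1869921) + 3614712) = sqrt((-1632118 + (748206 + (-622 - 1*94)))/(2498230 + 1869921) + 3614712) = sqrt((-1632118 + (748206 + (-622 - 94)))/4368151 + 3614712) = sqrt((-1632118 + (748206 - 716))*(1/4368151) + 3614712) = sqrt((-1632118 + 747490)*(1/4368151) + 3614712) = sqrt(-884628*1/4368151 + 3614712) = sqrt(-884628/4368151 + 3614712) = sqrt(15789606952884/4368151) = 2*sqrt(17242846850211799371)/4368151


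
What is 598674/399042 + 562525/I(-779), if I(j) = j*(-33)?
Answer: 13325622976/569898483 ≈ 23.382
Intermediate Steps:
I(j) = -33*j
598674/399042 + 562525/I(-779) = 598674/399042 + 562525/((-33*(-779))) = 598674*(1/399042) + 562525/25707 = 99779/66507 + 562525*(1/25707) = 99779/66507 + 562525/25707 = 13325622976/569898483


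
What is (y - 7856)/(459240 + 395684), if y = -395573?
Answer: -403429/854924 ≈ -0.47189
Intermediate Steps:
(y - 7856)/(459240 + 395684) = (-395573 - 7856)/(459240 + 395684) = -403429/854924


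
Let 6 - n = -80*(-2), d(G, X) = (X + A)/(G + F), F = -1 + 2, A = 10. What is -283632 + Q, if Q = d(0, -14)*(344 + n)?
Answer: -284392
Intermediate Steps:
F = 1
d(G, X) = (10 + X)/(1 + G) (d(G, X) = (X + 10)/(G + 1) = (10 + X)/(1 + G))
n = -154 (n = 6 - (-80)*(-2) = 6 - 1*160 = 6 - 160 = -154)
Q = -760 (Q = ((10 - 14)/(1 + 0))*(344 - 154) = (-4/1)*190 = (1*(-4))*190 = -4*190 = -760)
-283632 + Q = -283632 - 760 = -284392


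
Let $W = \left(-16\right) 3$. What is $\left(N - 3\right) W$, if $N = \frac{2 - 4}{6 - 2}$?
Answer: $168$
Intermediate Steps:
$N = - \frac{1}{2}$ ($N = - \frac{2}{4} = \left(-2\right) \frac{1}{4} = - \frac{1}{2} \approx -0.5$)
$W = -48$
$\left(N - 3\right) W = \left(- \frac{1}{2} - 3\right) \left(-48\right) = \left(- \frac{7}{2}\right) \left(-48\right) = 168$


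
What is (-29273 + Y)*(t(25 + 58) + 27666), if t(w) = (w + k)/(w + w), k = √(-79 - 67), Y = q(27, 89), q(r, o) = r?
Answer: -809134459 - 14623*I*√146/83 ≈ -8.0913e+8 - 2128.8*I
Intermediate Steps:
Y = 27
k = I*√146 (k = √(-146) = I*√146 ≈ 12.083*I)
t(w) = (w + I*√146)/(2*w) (t(w) = (w + I*√146)/(w + w) = (w + I*√146)/((2*w)) = (w + I*√146)*(1/(2*w)) = (w + I*√146)/(2*w))
(-29273 + Y)*(t(25 + 58) + 27666) = (-29273 + 27)*(((25 + 58) + I*√146)/(2*(25 + 58)) + 27666) = -29246*((½)*(83 + I*√146)/83 + 27666) = -29246*((½)*(1/83)*(83 + I*√146) + 27666) = -29246*((½ + I*√146/166) + 27666) = -29246*(55333/2 + I*√146/166) = -809134459 - 14623*I*√146/83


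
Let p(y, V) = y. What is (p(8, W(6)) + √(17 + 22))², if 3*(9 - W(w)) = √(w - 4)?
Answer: (8 + √39)² ≈ 202.92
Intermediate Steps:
W(w) = 9 - √(-4 + w)/3 (W(w) = 9 - √(w - 4)/3 = 9 - √(-4 + w)/3)
(p(8, W(6)) + √(17 + 22))² = (8 + √(17 + 22))² = (8 + √39)²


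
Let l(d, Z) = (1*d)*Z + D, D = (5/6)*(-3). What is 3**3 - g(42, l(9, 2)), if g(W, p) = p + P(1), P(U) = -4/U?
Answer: 31/2 ≈ 15.500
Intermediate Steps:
D = -5/2 (D = (5*(1/6))*(-3) = (5/6)*(-3) = -5/2 ≈ -2.5000)
l(d, Z) = -5/2 + Z*d (l(d, Z) = (1*d)*Z - 5/2 = d*Z - 5/2 = Z*d - 5/2 = -5/2 + Z*d)
g(W, p) = -4 + p (g(W, p) = p - 4/1 = p - 4*1 = p - 4 = -4 + p)
3**3 - g(42, l(9, 2)) = 3**3 - (-4 + (-5/2 + 2*9)) = 27 - (-4 + (-5/2 + 18)) = 27 - (-4 + 31/2) = 27 - 1*23/2 = 27 - 23/2 = 31/2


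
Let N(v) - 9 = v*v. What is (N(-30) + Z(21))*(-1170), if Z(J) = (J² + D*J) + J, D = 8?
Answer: -1800630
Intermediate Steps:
Z(J) = J² + 9*J (Z(J) = (J² + 8*J) + J = J² + 9*J)
N(v) = 9 + v² (N(v) = 9 + v*v = 9 + v²)
(N(-30) + Z(21))*(-1170) = ((9 + (-30)²) + 21*(9 + 21))*(-1170) = ((9 + 900) + 21*30)*(-1170) = (909 + 630)*(-1170) = 1539*(-1170) = -1800630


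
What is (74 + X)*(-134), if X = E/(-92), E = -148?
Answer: -233026/23 ≈ -10132.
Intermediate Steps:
X = 37/23 (X = -148/(-92) = -148*(-1/92) = 37/23 ≈ 1.6087)
(74 + X)*(-134) = (74 + 37/23)*(-134) = (1739/23)*(-134) = -233026/23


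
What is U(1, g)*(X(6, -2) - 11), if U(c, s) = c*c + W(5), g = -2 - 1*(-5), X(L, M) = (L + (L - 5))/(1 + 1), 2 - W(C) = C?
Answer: 15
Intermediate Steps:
W(C) = 2 - C
X(L, M) = -5/2 + L (X(L, M) = (L + (-5 + L))/2 = (-5 + 2*L)*(½) = -5/2 + L)
g = 3 (g = -2 + 5 = 3)
U(c, s) = -3 + c² (U(c, s) = c*c + (2 - 1*5) = c² + (2 - 5) = c² - 3 = -3 + c²)
U(1, g)*(X(6, -2) - 11) = (-3 + 1²)*((-5/2 + 6) - 11) = (-3 + 1)*(7/2 - 11) = -2*(-15/2) = 15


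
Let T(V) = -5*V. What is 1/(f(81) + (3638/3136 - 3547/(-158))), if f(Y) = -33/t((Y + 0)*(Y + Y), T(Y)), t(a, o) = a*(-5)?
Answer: 1354540320/31980624611 ≈ 0.042355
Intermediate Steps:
t(a, o) = -5*a
f(Y) = 33/(10*Y**2) (f(Y) = -33*(-1/(5*(Y + 0)*(Y + Y))) = -33*(-1/(10*Y**2)) = -(-33)/(10*Y**2) = 33/(10*Y**2))
1/(f(81) + (3638/3136 - 3547/(-158))) = 1/((33/10)/81**2 + (3638/3136 - 3547/(-158))) = 1/((33/10)*(1/6561) + (3638*(1/3136) - 3547*(-1/158))) = 1/(11/21870 + (1819/1568 + 3547/158)) = 1/(11/21870 + 2924549/123872) = 1/(31980624611/1354540320) = 1354540320/31980624611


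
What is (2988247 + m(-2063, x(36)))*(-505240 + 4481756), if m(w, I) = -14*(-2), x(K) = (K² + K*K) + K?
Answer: 11882923349900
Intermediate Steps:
x(K) = K + 2*K² (x(K) = (K² + K²) + K = 2*K² + K = K + 2*K²)
m(w, I) = 28
(2988247 + m(-2063, x(36)))*(-505240 + 4481756) = (2988247 + 28)*(-505240 + 4481756) = 2988275*3976516 = 11882923349900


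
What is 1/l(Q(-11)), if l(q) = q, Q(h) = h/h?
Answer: 1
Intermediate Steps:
Q(h) = 1
1/l(Q(-11)) = 1/1 = 1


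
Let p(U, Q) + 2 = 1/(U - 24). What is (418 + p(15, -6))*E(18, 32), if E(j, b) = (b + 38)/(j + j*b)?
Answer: 131005/2673 ≈ 49.010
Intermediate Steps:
E(j, b) = (38 + b)/(j + b*j)
p(U, Q) = -2 + 1/(-24 + U) (p(U, Q) = -2 + 1/(U - 24) = -2 + 1/(-24 + U))
(418 + p(15, -6))*E(18, 32) = (418 + (49 - 2*15)/(-24 + 15))*((38 + 32)/(18*(1 + 32))) = (418 + (49 - 30)/(-9))*((1/18)*70/33) = (418 - ⅑*19)*((1/18)*(1/33)*70) = (418 - 19/9)*(35/297) = (3743/9)*(35/297) = 131005/2673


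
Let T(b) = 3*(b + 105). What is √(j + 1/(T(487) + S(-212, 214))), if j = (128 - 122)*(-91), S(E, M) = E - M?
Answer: I*√4422594/90 ≈ 23.367*I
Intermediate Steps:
T(b) = 315 + 3*b (T(b) = 3*(105 + b) = 315 + 3*b)
j = -546 (j = 6*(-91) = -546)
√(j + 1/(T(487) + S(-212, 214))) = √(-546 + 1/((315 + 3*487) + (-212 - 1*214))) = √(-546 + 1/((315 + 1461) + (-212 - 214))) = √(-546 + 1/(1776 - 426)) = √(-546 + 1/1350) = √(-737099/1350) = I*√4422594/90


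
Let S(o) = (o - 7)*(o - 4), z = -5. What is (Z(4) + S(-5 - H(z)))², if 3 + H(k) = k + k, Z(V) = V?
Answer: 64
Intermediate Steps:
H(k) = -3 + 2*k (H(k) = -3 + (k + k) = -3 + 2*k)
S(o) = (-7 + o)*(-4 + o)
(Z(4) + S(-5 - H(z)))² = (4 + (28 + (-5 - (-3 + 2*(-5)))² - 11*(-5 - (-3 + 2*(-5)))))² = (4 + (28 + (-5 - (-3 - 10))² - 11*(-5 - (-3 - 10))))² = (4 + (28 + (-5 - 1*(-13))² - 11*(-5 - 1*(-13))))² = (4 + (28 + (-5 + 13)² - 11*(-5 + 13)))² = (4 + (28 + 8² - 11*8))² = (4 + (28 + 64 - 88))² = (4 + 4)² = 8² = 64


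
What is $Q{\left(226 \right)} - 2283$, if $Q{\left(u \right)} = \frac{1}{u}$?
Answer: $- \frac{515957}{226} \approx -2283.0$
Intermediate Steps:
$Q{\left(226 \right)} - 2283 = \frac{1}{226} - 2283 = - \frac{515957}{226}$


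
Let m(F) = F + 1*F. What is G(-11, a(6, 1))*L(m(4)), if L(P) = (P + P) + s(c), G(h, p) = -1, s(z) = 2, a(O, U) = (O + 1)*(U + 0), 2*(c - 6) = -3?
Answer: -18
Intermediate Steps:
c = 9/2 (c = 6 + (1/2)*(-3) = 6 - 3/2 = 9/2 ≈ 4.5000)
a(O, U) = U*(1 + O) (a(O, U) = (1 + O)*U = U*(1 + O))
m(F) = 2*F (m(F) = F + F = 2*F)
L(P) = 2 + 2*P (L(P) = (P + P) + 2 = 2*P + 2 = 2 + 2*P)
G(-11, a(6, 1))*L(m(4)) = -(2 + 2*(2*4)) = -(2 + 2*8) = -(2 + 16) = -1*18 = -18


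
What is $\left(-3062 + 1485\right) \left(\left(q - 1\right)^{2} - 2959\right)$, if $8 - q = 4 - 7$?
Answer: $4508643$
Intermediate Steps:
$q = 11$ ($q = 8 - \left(4 - 7\right) = 8 - -3 = 8 + 3 = 11$)
$\left(-3062 + 1485\right) \left(\left(q - 1\right)^{2} - 2959\right) = \left(-3062 + 1485\right) \left(\left(11 - 1\right)^{2} - 2959\right) = - 1577 \left(10^{2} - 2959\right) = - 1577 \left(100 - 2959\right) = \left(-1577\right) \left(-2859\right) = 4508643$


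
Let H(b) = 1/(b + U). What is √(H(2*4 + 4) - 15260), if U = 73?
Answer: I*√110253415/85 ≈ 123.53*I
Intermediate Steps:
H(b) = 1/(73 + b) (H(b) = 1/(b + 73) = 1/(73 + b))
√(H(2*4 + 4) - 15260) = √(1/(73 + (2*4 + 4)) - 15260) = √(1/(73 + (8 + 4)) - 15260) = √(1/(73 + 12) - 15260) = √(1/85 - 15260) = √(-1297099/85) = I*√110253415/85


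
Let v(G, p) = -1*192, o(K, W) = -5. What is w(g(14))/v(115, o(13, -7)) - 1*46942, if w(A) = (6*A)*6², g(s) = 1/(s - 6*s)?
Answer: -26287511/560 ≈ -46942.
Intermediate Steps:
g(s) = -1/(5*s) (g(s) = 1/(-5*s) = -1/(5*s))
v(G, p) = -192
w(A) = 216*A (w(A) = (6*A)*36 = 216*A)
w(g(14))/v(115, o(13, -7)) - 1*46942 = (216*(-⅕/14))/(-192) - 1*46942 = (216*(-⅕*1/14))*(-1/192) - 46942 = (216*(-1/70))*(-1/192) - 46942 = -108/35*(-1/192) - 46942 = 9/560 - 46942 = -26287511/560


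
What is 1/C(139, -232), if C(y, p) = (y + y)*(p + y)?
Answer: -1/25854 ≈ -3.8679e-5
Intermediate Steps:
C(y, p) = 2*y*(p + y) (C(y, p) = (2*y)*(p + y) = 2*y*(p + y))
1/C(139, -232) = 1/(2*139*(-232 + 139)) = 1/(2*139*(-93)) = 1/(-25854) = -1/25854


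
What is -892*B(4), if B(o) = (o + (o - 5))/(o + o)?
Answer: -669/2 ≈ -334.50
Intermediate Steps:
B(o) = (-5 + 2*o)/(2*o) (B(o) = (o + (-5 + o))/((2*o)) = (-5 + 2*o)*(1/(2*o)) = (-5 + 2*o)/(2*o))
-892*B(4) = -892*(-5/2 + 4)/4 = -223*3/2 = -892*3/8 = -669/2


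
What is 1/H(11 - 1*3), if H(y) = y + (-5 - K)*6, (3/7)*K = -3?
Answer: 1/20 ≈ 0.050000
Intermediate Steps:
K = -7 (K = (7/3)*(-3) = -7)
H(y) = 12 + y (H(y) = y + (-5 - 1*(-7))*6 = y + (-5 + 7)*6 = y + 2*6 = y + 12 = 12 + y)
1/H(11 - 1*3) = 1/(12 + (11 - 1*3)) = 1/(12 + (11 - 3)) = 1/(12 + 8) = 1/20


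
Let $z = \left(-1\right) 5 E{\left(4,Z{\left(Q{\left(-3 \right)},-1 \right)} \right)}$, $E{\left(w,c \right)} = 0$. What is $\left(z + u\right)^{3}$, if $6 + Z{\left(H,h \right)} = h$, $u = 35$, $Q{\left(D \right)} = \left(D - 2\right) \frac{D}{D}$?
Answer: $42875$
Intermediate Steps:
$Q{\left(D \right)} = -2 + D$ ($Q{\left(D \right)} = \left(-2 + D\right) 1 = -2 + D$)
$Z{\left(H,h \right)} = -6 + h$
$z = 0$ ($z = \left(-1\right) 5 \cdot 0 = \left(-5\right) 0 = 0$)
$\left(z + u\right)^{3} = \left(0 + 35\right)^{3} = 35^{3} = 42875$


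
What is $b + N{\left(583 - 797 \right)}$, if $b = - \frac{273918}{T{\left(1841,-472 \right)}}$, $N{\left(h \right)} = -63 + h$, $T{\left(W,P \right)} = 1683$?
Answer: $- \frac{246703}{561} \approx -439.76$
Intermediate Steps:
$b = - \frac{91306}{561}$ ($b = - \frac{273918}{1683} = \left(-273918\right) \frac{1}{1683} = - \frac{91306}{561} \approx -162.76$)
$b + N{\left(583 - 797 \right)} = - \frac{91306}{561} + \left(-63 + \left(583 - 797\right)\right) = - \frac{91306}{561} - 277 = - \frac{246703}{561}$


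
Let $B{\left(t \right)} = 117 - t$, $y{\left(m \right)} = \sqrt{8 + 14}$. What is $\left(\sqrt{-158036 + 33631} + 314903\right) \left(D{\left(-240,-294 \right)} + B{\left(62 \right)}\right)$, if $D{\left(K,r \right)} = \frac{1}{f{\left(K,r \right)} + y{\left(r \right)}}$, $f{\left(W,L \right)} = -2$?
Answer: $\frac{156191888}{9} + \frac{314903 \sqrt{22}}{18} + \frac{i \sqrt{2736910}}{18} + \frac{496 i \sqrt{124405}}{9} \approx 1.7437 \cdot 10^{7} + 19530.0 i$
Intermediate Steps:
$y{\left(m \right)} = \sqrt{22}$
$D{\left(K,r \right)} = \frac{1}{-2 + \sqrt{22}}$
$\left(\sqrt{-158036 + 33631} + 314903\right) \left(D{\left(-240,-294 \right)} + B{\left(62 \right)}\right) = \left(\sqrt{-158036 + 33631} + 314903\right) \left(\left(\frac{1}{9} + \frac{\sqrt{22}}{18}\right) + \left(117 - 62\right)\right) = \left(\sqrt{-124405} + 314903\right) \left(\left(\frac{1}{9} + \frac{\sqrt{22}}{18}\right) + \left(117 - 62\right)\right) = \left(i \sqrt{124405} + 314903\right) \left(\left(\frac{1}{9} + \frac{\sqrt{22}}{18}\right) + 55\right) = \left(314903 + i \sqrt{124405}\right) \left(\frac{496}{9} + \frac{\sqrt{22}}{18}\right)$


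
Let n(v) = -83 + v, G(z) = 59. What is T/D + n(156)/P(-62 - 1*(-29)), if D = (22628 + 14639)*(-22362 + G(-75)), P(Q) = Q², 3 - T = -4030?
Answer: 60670718836/905139666189 ≈ 0.067029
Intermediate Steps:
T = 4033 (T = 3 - 1*(-4030) = 3 + 4030 = 4033)
D = -831165901 (D = (22628 + 14639)*(-22362 + 59) = 37267*(-22303) = -831165901)
T/D + n(156)/P(-62 - 1*(-29)) = 4033/(-831165901) + (-83 + 156)/((-62 - 1*(-29))²) = 4033*(-1/831165901) + 73/((-62 + 29)²) = -4033/831165901 + 73/((-33)²) = -4033/831165901 + 73/1089 = 60670718836/905139666189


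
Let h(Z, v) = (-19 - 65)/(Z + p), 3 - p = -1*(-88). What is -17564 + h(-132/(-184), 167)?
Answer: -68091764/3877 ≈ -17563.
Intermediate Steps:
p = -85 (p = 3 - (-1)*(-88) = 3 - 1*88 = 3 - 88 = -85)
h(Z, v) = -84/(-85 + Z) (h(Z, v) = (-19 - 65)/(Z - 85) = -84/(-85 + Z))
-17564 + h(-132/(-184), 167) = -17564 - 84/(-85 - 132/(-184)) = -17564 - 84/(-85 - 132*(-1/184)) = -17564 - 84/(-85 + 33/46) = -17564 - 84/(-3877/46) = -17564 - 84*(-46/3877) = -17564 + 3864/3877 = -68091764/3877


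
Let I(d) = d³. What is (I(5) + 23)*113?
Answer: 16724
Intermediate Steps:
(I(5) + 23)*113 = (5³ + 23)*113 = (125 + 23)*113 = 148*113 = 16724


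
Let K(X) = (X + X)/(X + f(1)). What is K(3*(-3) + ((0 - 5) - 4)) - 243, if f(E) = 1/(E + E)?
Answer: -8433/35 ≈ -240.94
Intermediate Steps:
f(E) = 1/(2*E)
K(X) = 2*X/(½ + X) (K(X) = (X + X)/(X + (½)/1) = (2*X)/(X + (½)*1) = (2*X)/(X + ½) = (2*X)/(½ + X) = 2*X/(½ + X))
K(3*(-3) + ((0 - 5) - 4)) - 243 = 4*(3*(-3) + ((0 - 5) - 4))/(1 + 2*(3*(-3) + ((0 - 5) - 4))) - 243 = 4*(-9 + (-5 - 4))/(1 + 2*(-9 + (-5 - 4))) - 243 = 4*(-9 - 9)/(1 + 2*(-9 - 9)) - 243 = 4*(-18)/(1 + 2*(-18)) - 243 = 4*(-18)/(1 - 36) - 243 = 4*(-18)/(-35) - 243 = 4*(-18)*(-1/35) - 243 = 72/35 - 243 = -8433/35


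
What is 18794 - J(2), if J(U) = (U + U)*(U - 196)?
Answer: 19570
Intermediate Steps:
J(U) = 2*U*(-196 + U) (J(U) = (2*U)*(-196 + U) = 2*U*(-196 + U))
18794 - J(2) = 18794 - 2*2*(-196 + 2) = 18794 - 2*2*(-194) = 18794 - 1*(-776) = 18794 + 776 = 19570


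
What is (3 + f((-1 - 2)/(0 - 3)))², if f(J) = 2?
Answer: 25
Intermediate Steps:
(3 + f((-1 - 2)/(0 - 3)))² = (3 + 2)² = 5² = 25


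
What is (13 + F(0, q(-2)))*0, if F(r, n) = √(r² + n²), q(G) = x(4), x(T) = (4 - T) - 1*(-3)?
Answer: 0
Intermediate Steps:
x(T) = 7 - T (x(T) = (4 - T) + 3 = 7 - T)
q(G) = 3 (q(G) = 7 - 1*4 = 7 - 4 = 3)
F(r, n) = √(n² + r²)
(13 + F(0, q(-2)))*0 = (13 + √(3² + 0²))*0 = (13 + √(9 + 0))*0 = (13 + √9)*0 = (13 + 3)*0 = 16*0 = 0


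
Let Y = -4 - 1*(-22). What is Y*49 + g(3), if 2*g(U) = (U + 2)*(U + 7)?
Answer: 907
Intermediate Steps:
g(U) = (2 + U)*(7 + U)/2 (g(U) = ((U + 2)*(U + 7))/2 = ((2 + U)*(7 + U))/2 = (2 + U)*(7 + U)/2)
Y = 18 (Y = -4 + 22 = 18)
Y*49 + g(3) = 18*49 + (7 + (1/2)*3**2 + (9/2)*3) = 882 + (7 + (1/2)*9 + 27/2) = 882 + (7 + 9/2 + 27/2) = 882 + 25 = 907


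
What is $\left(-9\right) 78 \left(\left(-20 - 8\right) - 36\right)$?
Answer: $44928$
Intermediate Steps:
$\left(-9\right) 78 \left(\left(-20 - 8\right) - 36\right) = - 702 \left(-28 - 36\right) = \left(-702\right) \left(-64\right) = 44928$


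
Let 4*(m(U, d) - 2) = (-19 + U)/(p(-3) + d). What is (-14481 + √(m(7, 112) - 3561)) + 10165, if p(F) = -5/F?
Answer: -4316 + 2*I*√103461787/341 ≈ -4316.0 + 59.658*I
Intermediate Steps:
m(U, d) = 2 + (-19 + U)/(4*(5/3 + d)) (m(U, d) = 2 + ((-19 + U)/(-5/(-3) + d))/4 = 2 + ((-19 + U)/(-5*(-⅓) + d))/4 = 2 + ((-19 + U)/(5/3 + d))/4 = 2 + (-19 + U)/(4*(5/3 + d)))
(-14481 + √(m(7, 112) - 3561)) + 10165 = (-14481 + √((-17 + 3*7 + 24*112)/(4*(5 + 3*112)) - 3561)) + 10165 = (-14481 + √((-17 + 21 + 2688)/(4*(5 + 336)) - 3561)) + 10165 = (-14481 + √((¼)*2692/341 - 3561)) + 10165 = (-14481 + √((¼)*(1/341)*2692 - 3561)) + 10165 = (-14481 + √(673/341 - 3561)) + 10165 = (-14481 + √(-1213628/341)) + 10165 = (-14481 + 2*I*√103461787/341) + 10165 = -4316 + 2*I*√103461787/341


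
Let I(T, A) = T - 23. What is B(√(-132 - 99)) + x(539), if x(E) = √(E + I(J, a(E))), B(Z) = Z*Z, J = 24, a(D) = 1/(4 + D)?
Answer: -231 + 6*√15 ≈ -207.76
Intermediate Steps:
I(T, A) = -23 + T
B(Z) = Z²
x(E) = √(1 + E) (x(E) = √(E + (-23 + 24)) = √(E + 1) = √(1 + E))
B(√(-132 - 99)) + x(539) = (√(-132 - 99))² + √(1 + 539) = (√(-231))² + √540 = (I*√231)² + 6*√15 = -231 + 6*√15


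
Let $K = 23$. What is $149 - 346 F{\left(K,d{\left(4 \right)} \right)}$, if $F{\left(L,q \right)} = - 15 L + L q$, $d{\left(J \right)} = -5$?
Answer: $159309$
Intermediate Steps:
$149 - 346 F{\left(K,d{\left(4 \right)} \right)} = 149 - 346 \cdot 23 \left(-15 - 5\right) = 149 - 346 \cdot 23 \left(-20\right) = 149 - -159160 = 149 + 159160 = 159309$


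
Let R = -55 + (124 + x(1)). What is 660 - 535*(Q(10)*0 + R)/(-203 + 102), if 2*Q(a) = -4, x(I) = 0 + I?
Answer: 104110/101 ≈ 1030.8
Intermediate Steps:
x(I) = I
Q(a) = -2 (Q(a) = (1/2)*(-4) = -2)
R = 70 (R = -55 + (124 + 1) = -55 + 125 = 70)
660 - 535*(Q(10)*0 + R)/(-203 + 102) = 660 - 535*(-2*0 + 70)/(-203 + 102) = 660 - 535*(0 + 70)/(-101) = 660 - 37450*(-1)/101 = 660 - 535*(-70/101) = 660 + 37450/101 = 104110/101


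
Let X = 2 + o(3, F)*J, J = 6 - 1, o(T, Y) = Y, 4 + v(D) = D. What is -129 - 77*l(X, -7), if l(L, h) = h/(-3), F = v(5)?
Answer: -926/3 ≈ -308.67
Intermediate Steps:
v(D) = -4 + D
F = 1 (F = -4 + 5 = 1)
J = 5
X = 7 (X = 2 + 1*5 = 2 + 5 = 7)
l(L, h) = -h/3 (l(L, h) = h*(-1/3) = -h/3)
-129 - 77*l(X, -7) = -129 - (-77)*(-7)/3 = -129 - 77*7/3 = -129 - 539/3 = -926/3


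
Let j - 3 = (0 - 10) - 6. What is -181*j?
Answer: 2353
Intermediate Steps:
j = -13 (j = 3 + ((0 - 10) - 6) = 3 + (-10 - 6) = 3 - 16 = -13)
-181*j = -181*(-13) = 2353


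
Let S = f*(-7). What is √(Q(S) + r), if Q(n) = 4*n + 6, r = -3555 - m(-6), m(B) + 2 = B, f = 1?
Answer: I*√3569 ≈ 59.741*I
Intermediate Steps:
S = -7 (S = 1*(-7) = -7)
m(B) = -2 + B
r = -3547 (r = -3555 - (-2 - 6) = -3555 - 1*(-8) = -3555 + 8 = -3547)
Q(n) = 6 + 4*n
√(Q(S) + r) = √((6 + 4*(-7)) - 3547) = √((6 - 28) - 3547) = √(-22 - 3547) = √(-3569) = I*√3569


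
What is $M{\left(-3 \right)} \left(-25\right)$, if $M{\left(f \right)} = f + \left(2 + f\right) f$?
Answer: $0$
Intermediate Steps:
$M{\left(f \right)} = f + f \left(2 + f\right)$
$M{\left(-3 \right)} \left(-25\right) = - 3 \left(3 - 3\right) \left(-25\right) = \left(-3\right) 0 \left(-25\right) = 0 \left(-25\right) = 0$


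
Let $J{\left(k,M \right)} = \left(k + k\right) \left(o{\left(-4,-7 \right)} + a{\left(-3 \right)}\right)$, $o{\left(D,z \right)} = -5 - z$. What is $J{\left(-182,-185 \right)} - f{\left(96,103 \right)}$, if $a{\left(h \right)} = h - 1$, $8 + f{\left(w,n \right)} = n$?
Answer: $633$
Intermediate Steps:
$f{\left(w,n \right)} = -8 + n$
$a{\left(h \right)} = -1 + h$
$J{\left(k,M \right)} = - 4 k$ ($J{\left(k,M \right)} = \left(k + k\right) \left(\left(-5 - -7\right) - 4\right) = 2 k \left(\left(-5 + 7\right) - 4\right) = 2 k \left(2 - 4\right) = 2 k \left(-2\right) = - 4 k$)
$J{\left(-182,-185 \right)} - f{\left(96,103 \right)} = \left(-4\right) \left(-182\right) - \left(-8 + 103\right) = 728 - 95 = 633$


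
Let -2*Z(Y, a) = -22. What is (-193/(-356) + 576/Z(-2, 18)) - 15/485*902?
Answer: 9499667/379852 ≈ 25.009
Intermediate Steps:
Z(Y, a) = 11 (Z(Y, a) = -½*(-22) = 11)
(-193/(-356) + 576/Z(-2, 18)) - 15/485*902 = (-193/(-356) + 576/11) - 15/485*902 = (-193*(-1/356) + 576*(1/11)) - 15*1/485*902 = (193/356 + 576/11) - 3/97*902 = 207179/3916 - 2706/97 = 9499667/379852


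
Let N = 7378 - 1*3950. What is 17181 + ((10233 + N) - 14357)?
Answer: 16485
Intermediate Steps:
N = 3428 (N = 7378 - 3950 = 3428)
17181 + ((10233 + N) - 14357) = 17181 + ((10233 + 3428) - 14357) = 17181 + (13661 - 14357) = 17181 - 696 = 16485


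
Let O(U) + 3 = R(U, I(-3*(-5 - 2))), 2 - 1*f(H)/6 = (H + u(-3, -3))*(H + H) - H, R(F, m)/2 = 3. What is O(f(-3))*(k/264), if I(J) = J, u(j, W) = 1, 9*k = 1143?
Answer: 127/88 ≈ 1.4432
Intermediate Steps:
k = 127 (k = (⅑)*1143 = 127)
R(F, m) = 6 (R(F, m) = 2*3 = 6)
f(H) = 12 + 6*H - 12*H*(1 + H) (f(H) = 12 - 6*((H + 1)*(H + H) - H) = 12 - 6*((1 + H)*(2*H) - H) = 12 - 6*(2*H*(1 + H) - H) = 12 - 6*(-H + 2*H*(1 + H)) = 12 + (6*H - 12*H*(1 + H)) = 12 + 6*H - 12*H*(1 + H))
O(U) = 3 (O(U) = -3 + 6 = 3)
O(f(-3))*(k/264) = 3*(127/264) = 127/88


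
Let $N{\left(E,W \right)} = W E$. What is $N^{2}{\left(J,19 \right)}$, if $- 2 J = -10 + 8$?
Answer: $361$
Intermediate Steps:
$J = 1$ ($J = - \frac{-10 + 8}{2} = \left(- \frac{1}{2}\right) \left(-2\right) = 1$)
$N{\left(E,W \right)} = E W$
$N^{2}{\left(J,19 \right)} = \left(1 \cdot 19\right)^{2} = 19^{2} = 361$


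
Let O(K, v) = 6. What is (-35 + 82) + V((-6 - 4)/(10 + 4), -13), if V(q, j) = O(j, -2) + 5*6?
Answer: 83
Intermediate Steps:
V(q, j) = 36 (V(q, j) = 6 + 5*6 = 6 + 30 = 36)
(-35 + 82) + V((-6 - 4)/(10 + 4), -13) = (-35 + 82) + 36 = 47 + 36 = 83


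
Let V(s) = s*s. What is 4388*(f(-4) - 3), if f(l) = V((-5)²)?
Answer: 2729336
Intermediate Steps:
V(s) = s²
f(l) = 625 (f(l) = ((-5)²)² = 25² = 625)
4388*(f(-4) - 3) = 4388*(625 - 3) = 4388*622 = 2729336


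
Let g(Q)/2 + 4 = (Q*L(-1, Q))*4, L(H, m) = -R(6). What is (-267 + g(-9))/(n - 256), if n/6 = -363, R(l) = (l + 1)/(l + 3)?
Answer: 219/2434 ≈ 0.089975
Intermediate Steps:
R(l) = (1 + l)/(3 + l)
n = -2178 (n = 6*(-363) = -2178)
L(H, m) = -7/9 (L(H, m) = -(1 + 6)/(3 + 6) = -7/9)
g(Q) = -8 - 56*Q/9 (g(Q) = -8 + 2*((Q*(-7/9))*4) = -8 + 2*(-7*Q/9*4) = -8 + 2*(-28*Q/9) = -8 - 56*Q/9)
(-267 + g(-9))/(n - 256) = (-267 + (-8 - 56/9*(-9)))/(-2178 - 256) = (-267 + (-8 + 56))/(-2434) = (-267 + 48)*(-1/2434) = -219*(-1/2434) = 219/2434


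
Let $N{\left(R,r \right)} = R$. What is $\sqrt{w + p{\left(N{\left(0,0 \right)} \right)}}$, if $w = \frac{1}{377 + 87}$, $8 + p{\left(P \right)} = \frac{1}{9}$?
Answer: $\frac{i \sqrt{955115}}{348} \approx 2.8083 i$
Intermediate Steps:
$p{\left(P \right)} = - \frac{71}{9}$ ($p{\left(P \right)} = -8 + \frac{1}{9} = - \frac{71}{9}$)
$w = \frac{1}{464} \approx 0.0021552$
$\sqrt{w + p{\left(N{\left(0,0 \right)} \right)}} = \sqrt{\frac{1}{464} - \frac{71}{9}} = \sqrt{- \frac{32935}{4176}} = \frac{i \sqrt{955115}}{348}$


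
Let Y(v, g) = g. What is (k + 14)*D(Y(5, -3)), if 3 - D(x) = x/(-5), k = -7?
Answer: 84/5 ≈ 16.800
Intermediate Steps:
D(x) = 3 + x/5 (D(x) = 3 - x/(-5) = 3 - x*(-1)/5 = 3 - (-1)*x/5 = 3 + x/5)
(k + 14)*D(Y(5, -3)) = (-7 + 14)*(3 + (1/5)*(-3)) = 7*(3 - 3/5) = 7*(12/5) = 84/5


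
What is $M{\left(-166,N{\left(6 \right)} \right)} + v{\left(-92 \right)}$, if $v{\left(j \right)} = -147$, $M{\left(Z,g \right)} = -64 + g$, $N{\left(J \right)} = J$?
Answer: $-205$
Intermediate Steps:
$M{\left(-166,N{\left(6 \right)} \right)} + v{\left(-92 \right)} = \left(-64 + 6\right) - 147 = -58 - 147 = -205$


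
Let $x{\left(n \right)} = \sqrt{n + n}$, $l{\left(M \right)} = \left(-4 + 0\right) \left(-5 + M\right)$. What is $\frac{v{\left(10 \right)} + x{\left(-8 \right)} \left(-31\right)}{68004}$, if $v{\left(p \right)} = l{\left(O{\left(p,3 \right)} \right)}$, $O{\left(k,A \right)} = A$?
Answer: $\frac{2}{17001} - \frac{31 i}{17001} \approx 0.00011764 - 0.0018234 i$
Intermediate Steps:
$l{\left(M \right)} = 20 - 4 M$ ($l{\left(M \right)} = - 4 \left(-5 + M\right) = 20 - 4 M$)
$x{\left(n \right)} = \sqrt{2} \sqrt{n}$ ($x{\left(n \right)} = \sqrt{2 n} = \sqrt{2} \sqrt{n}$)
$v{\left(p \right)} = 8$ ($v{\left(p \right)} = 20 - 12 = 8$)
$\frac{v{\left(10 \right)} + x{\left(-8 \right)} \left(-31\right)}{68004} = \frac{8 + \sqrt{2} \sqrt{-8} \left(-31\right)}{68004} = \left(8 + \sqrt{2} \cdot 2 i \sqrt{2} \left(-31\right)\right) \frac{1}{68004} = \left(8 + 4 i \left(-31\right)\right) \frac{1}{68004} = \left(8 - 124 i\right) \frac{1}{68004} = \frac{2}{17001} - \frac{31 i}{17001}$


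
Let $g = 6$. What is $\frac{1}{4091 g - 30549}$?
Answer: $- \frac{1}{6003} \approx -0.00016658$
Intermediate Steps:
$\frac{1}{4091 g - 30549} = \frac{1}{4091 \cdot 6 - 30549} = \frac{1}{24546 - 30549} = \frac{1}{-6003} = - \frac{1}{6003}$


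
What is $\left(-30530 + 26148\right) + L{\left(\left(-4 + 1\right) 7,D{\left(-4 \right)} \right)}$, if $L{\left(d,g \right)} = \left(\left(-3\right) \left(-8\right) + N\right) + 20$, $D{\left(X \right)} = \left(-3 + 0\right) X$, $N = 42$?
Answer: $-4296$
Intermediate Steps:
$D{\left(X \right)} = - 3 X$
$L{\left(d,g \right)} = 86$ ($L{\left(d,g \right)} = \left(\left(-3\right) \left(-8\right) + 42\right) + 20 = \left(24 + 42\right) + 20 = 66 + 20 = 86$)
$\left(-30530 + 26148\right) + L{\left(\left(-4 + 1\right) 7,D{\left(-4 \right)} \right)} = \left(-30530 + 26148\right) + 86 = -4382 + 86 = -4296$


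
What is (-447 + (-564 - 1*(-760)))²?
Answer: 63001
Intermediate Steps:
(-447 + (-564 - 1*(-760)))² = (-447 + (-564 + 760))² = (-447 + 196)² = (-251)² = 63001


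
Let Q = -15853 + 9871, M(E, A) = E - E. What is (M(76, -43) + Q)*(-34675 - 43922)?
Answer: 470167254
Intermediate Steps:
M(E, A) = 0
Q = -5982
(M(76, -43) + Q)*(-34675 - 43922) = (0 - 5982)*(-34675 - 43922) = -5982*(-78597) = 470167254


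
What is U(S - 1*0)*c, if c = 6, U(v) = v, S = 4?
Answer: 24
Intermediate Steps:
U(S - 1*0)*c = (4 - 1*0)*6 = (4 + 0)*6 = 4*6 = 24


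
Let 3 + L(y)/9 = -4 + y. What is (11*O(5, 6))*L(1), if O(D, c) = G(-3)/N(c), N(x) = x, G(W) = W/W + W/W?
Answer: -198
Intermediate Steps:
G(W) = 2 (G(W) = 1 + 1 = 2)
L(y) = -63 + 9*y (L(y) = -27 + 9*(-4 + y) = -27 + (-36 + 9*y) = -63 + 9*y)
O(D, c) = 2/c
(11*O(5, 6))*L(1) = (11*(2/6))*(-63 + 9*1) = (11*(2*(⅙)))*(-63 + 9) = (11*(⅓))*(-54) = (11/3)*(-54) = -198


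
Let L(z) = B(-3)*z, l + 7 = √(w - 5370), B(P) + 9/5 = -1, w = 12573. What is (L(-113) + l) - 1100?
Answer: -3953/5 + 49*√3 ≈ -705.73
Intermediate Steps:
B(P) = -14/5 (B(P) = -9/5 - 1 = -14/5)
l = -7 + 49*√3 (l = -7 + √(12573 - 5370) = -7 + √7203 = -7 + 49*√3 ≈ 77.870)
L(z) = -14*z/5
(L(-113) + l) - 1100 = (-14/5*(-113) + (-7 + 49*√3)) - 1100 = (1582/5 + (-7 + 49*√3)) - 1100 = (1547/5 + 49*√3) - 1100 = -3953/5 + 49*√3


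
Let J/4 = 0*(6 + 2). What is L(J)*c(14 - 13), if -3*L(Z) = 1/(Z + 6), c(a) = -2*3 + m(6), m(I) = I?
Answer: 0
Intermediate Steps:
J = 0 (J = 4*(0*(6 + 2)) = 4*(0*8) = 4*0 = 0)
c(a) = 0 (c(a) = -2*3 + 6 = -6 + 6 = 0)
L(Z) = -1/(3*(6 + Z)) (L(Z) = -1/(3*(Z + 6)) = -1/(3*(6 + Z)))
L(J)*c(14 - 13) = -1/(18 + 3*0)*0 = -1/(18 + 0)*0 = -1/18*0 = 0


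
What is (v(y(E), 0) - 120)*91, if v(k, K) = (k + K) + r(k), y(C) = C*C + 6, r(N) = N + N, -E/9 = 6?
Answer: 786786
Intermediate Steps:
E = -54 (E = -9*6 = -54)
r(N) = 2*N
y(C) = 6 + C² (y(C) = C² + 6 = 6 + C²)
v(k, K) = K + 3*k (v(k, K) = (k + K) + 2*k = (K + k) + 2*k = K + 3*k)
(v(y(E), 0) - 120)*91 = ((0 + 3*(6 + (-54)²)) - 120)*91 = ((0 + 3*(6 + 2916)) - 120)*91 = ((0 + 3*2922) - 120)*91 = ((0 + 8766) - 120)*91 = (8766 - 120)*91 = 8646*91 = 786786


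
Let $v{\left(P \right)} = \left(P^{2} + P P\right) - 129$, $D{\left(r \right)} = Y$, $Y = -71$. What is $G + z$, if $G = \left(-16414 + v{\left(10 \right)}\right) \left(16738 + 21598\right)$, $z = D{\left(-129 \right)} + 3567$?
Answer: $-626521752$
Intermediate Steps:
$D{\left(r \right)} = -71$
$z = 3496$ ($z = -71 + 3567 = 3496$)
$v{\left(P \right)} = -129 + 2 P^{2}$ ($v{\left(P \right)} = \left(P^{2} + P^{2}\right) - 129 = 2 P^{2} - 129 = -129 + 2 P^{2}$)
$G = -626525248$ ($G = \left(-16414 - \left(129 - 2 \cdot 10^{2}\right)\right) \left(16738 + 21598\right) = \left(-16414 + \left(-129 + 2 \cdot 100\right)\right) 38336 = \left(-16414 + \left(-129 + 200\right)\right) 38336 = \left(-16414 + 71\right) 38336 = \left(-16343\right) 38336 = -626525248$)
$G + z = -626525248 + 3496 = -626521752$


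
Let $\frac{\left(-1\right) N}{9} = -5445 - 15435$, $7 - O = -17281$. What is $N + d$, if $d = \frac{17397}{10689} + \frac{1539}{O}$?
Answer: $\frac{11575441037049}{61597144} \approx 1.8792 \cdot 10^{5}$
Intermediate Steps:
$O = 17288$ ($O = 7 - -17281 = 7 + 17281 = 17288$)
$N = 187920$ ($N = - 9 \left(-5445 - 15435\right) = \left(-9\right) \left(-20880\right) = 187920$)
$d = \frac{105736569}{61597144}$ ($d = \frac{17397}{10689} + \frac{1539}{17288} = 17397 \cdot \frac{1}{10689} + 1539 \cdot \frac{1}{17288} = \frac{5799}{3563} + \frac{1539}{17288} = \frac{105736569}{61597144} \approx 1.7166$)
$N + d = 187920 + \frac{105736569}{61597144} = \frac{11575441037049}{61597144}$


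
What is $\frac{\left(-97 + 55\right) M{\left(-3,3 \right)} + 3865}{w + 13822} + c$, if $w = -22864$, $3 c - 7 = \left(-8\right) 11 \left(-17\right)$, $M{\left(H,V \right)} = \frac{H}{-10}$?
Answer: $\frac{11315474}{22605} \approx 500.57$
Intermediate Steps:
$M{\left(H,V \right)} = - \frac{H}{10}$ ($M{\left(H,V \right)} = H \left(- \frac{1}{10}\right) = - \frac{H}{10}$)
$c = 501$ ($c = \frac{7}{3} + \frac{\left(-8\right) 11 \left(-17\right)}{3} = \frac{7}{3} + \frac{\left(-88\right) \left(-17\right)}{3} = \frac{7}{3} + \frac{1}{3} \cdot 1496 = \frac{7}{3} + \frac{1496}{3} = 501$)
$\frac{\left(-97 + 55\right) M{\left(-3,3 \right)} + 3865}{w + 13822} + c = \frac{\left(-97 + 55\right) \left(\left(- \frac{1}{10}\right) \left(-3\right)\right) + 3865}{-22864 + 13822} + 501 = \frac{\left(-42\right) \frac{3}{10} + 3865}{-9042} + 501 = \left(- \frac{63}{5} + 3865\right) \left(- \frac{1}{9042}\right) + 501 = \frac{19262}{5} \left(- \frac{1}{9042}\right) + 501 = - \frac{9631}{22605} + 501 = \frac{11315474}{22605}$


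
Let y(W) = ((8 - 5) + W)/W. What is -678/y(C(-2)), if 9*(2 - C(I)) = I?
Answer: -13560/47 ≈ -288.51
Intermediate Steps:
C(I) = 2 - I/9
y(W) = (3 + W)/W
-678/y(C(-2)) = -678*(2 - 1/9*(-2))/(3 + (2 - 1/9*(-2))) = -678*(2 + 2/9)/(3 + (2 + 2/9)) = -678*20/(9*(3 + 20/9)) = -678/((9/20)*(47/9)) = -678/47/20 = -678*20/47 = -13560/47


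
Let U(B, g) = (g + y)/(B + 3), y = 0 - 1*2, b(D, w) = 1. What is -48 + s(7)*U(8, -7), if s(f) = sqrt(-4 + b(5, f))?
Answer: -48 - 9*I*sqrt(3)/11 ≈ -48.0 - 1.4171*I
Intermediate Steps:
y = -2 (y = 0 - 2 = -2)
s(f) = I*sqrt(3) (s(f) = sqrt(-4 + 1) = sqrt(-3) = I*sqrt(3))
U(B, g) = (-2 + g)/(3 + B) (U(B, g) = (g - 2)/(B + 3) = (-2 + g)/(3 + B))
-48 + s(7)*U(8, -7) = -48 + (I*sqrt(3))*((-2 - 7)/(3 + 8)) = -48 + (I*sqrt(3))*(-9/11) = -48 - 9*I*sqrt(3)/11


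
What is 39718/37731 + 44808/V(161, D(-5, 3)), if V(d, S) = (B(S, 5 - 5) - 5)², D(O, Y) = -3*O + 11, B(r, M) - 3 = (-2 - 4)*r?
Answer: 670542700/235479171 ≈ 2.8476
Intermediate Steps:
B(r, M) = 3 - 6*r (B(r, M) = 3 + (-2 - 4)*r = 3 - 6*r)
D(O, Y) = 11 - 3*O
V(d, S) = (-2 - 6*S)² (V(d, S) = ((3 - 6*S) - 5)² = (-2 - 6*S)²)
39718/37731 + 44808/V(161, D(-5, 3)) = 39718/37731 + 44808/((4*(1 + 3*(11 - 3*(-5)))²)) = 39718*(1/37731) + 44808/((4*(1 + 3*(11 + 15))²)) = 39718/37731 + 44808/((4*(1 + 3*26)²)) = 39718/37731 + 44808/((4*(1 + 78)²)) = 39718/37731 + 44808/((4*79²)) = 39718/37731 + 44808/((4*6241)) = 39718/37731 + 44808/24964 = 39718/37731 + 44808*(1/24964) = 39718/37731 + 11202/6241 = 670542700/235479171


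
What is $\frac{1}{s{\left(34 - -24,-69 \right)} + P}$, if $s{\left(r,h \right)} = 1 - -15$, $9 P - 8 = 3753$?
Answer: $\frac{9}{3905} \approx 0.0023047$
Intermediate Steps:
$P = \frac{3761}{9}$ ($P = \frac{8}{9} + \frac{1}{9} \cdot 3753 = \frac{8}{9} + 417 = \frac{3761}{9} \approx 417.89$)
$s{\left(r,h \right)} = 16$ ($s{\left(r,h \right)} = 1 + 15 = 16$)
$\frac{1}{s{\left(34 - -24,-69 \right)} + P} = \frac{1}{16 + \frac{3761}{9}} = \frac{1}{\frac{3905}{9}} = \frac{9}{3905}$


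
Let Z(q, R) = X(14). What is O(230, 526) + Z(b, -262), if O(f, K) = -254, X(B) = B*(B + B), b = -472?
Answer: 138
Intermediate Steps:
X(B) = 2*B² (X(B) = B*(2*B) = 2*B²)
Z(q, R) = 392 (Z(q, R) = 2*14² = 2*196 = 392)
O(230, 526) + Z(b, -262) = -254 + 392 = 138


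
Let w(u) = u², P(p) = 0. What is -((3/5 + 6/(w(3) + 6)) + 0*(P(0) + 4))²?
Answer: -1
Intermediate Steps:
-((3/5 + 6/(w(3) + 6)) + 0*(P(0) + 4))² = -((3/5 + 6/(3² + 6)) + 0*(0 + 4))² = -((3*(⅕) + 6/(9 + 6)) + 0*4)² = -((⅗ + 6/15) + 0)² = -((⅗ + 6*(1/15)) + 0)² = -((⅗ + ⅖) + 0)² = -(1 + 0)² = -1*1² = -1*1 = -1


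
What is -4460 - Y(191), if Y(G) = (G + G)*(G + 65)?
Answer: -102252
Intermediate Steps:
Y(G) = 2*G*(65 + G) (Y(G) = (2*G)*(65 + G) = 2*G*(65 + G))
-4460 - Y(191) = -4460 - 2*191*(65 + 191) = -4460 - 2*191*256 = -4460 - 1*97792 = -4460 - 97792 = -102252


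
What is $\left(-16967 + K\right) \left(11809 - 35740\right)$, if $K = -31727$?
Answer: $1165296114$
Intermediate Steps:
$\left(-16967 + K\right) \left(11809 - 35740\right) = \left(-16967 - 31727\right) \left(11809 - 35740\right) = \left(-48694\right) \left(-23931\right) = 1165296114$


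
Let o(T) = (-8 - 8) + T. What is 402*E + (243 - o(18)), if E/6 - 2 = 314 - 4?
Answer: 752785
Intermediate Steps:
E = 1872 (E = 12 + 6*(314 - 4) = 12 + 6*310 = 12 + 1860 = 1872)
o(T) = -16 + T
402*E + (243 - o(18)) = 402*1872 + (243 - (-16 + 18)) = 752544 + (243 - 1*2) = 752544 + (243 - 2) = 752544 + 241 = 752785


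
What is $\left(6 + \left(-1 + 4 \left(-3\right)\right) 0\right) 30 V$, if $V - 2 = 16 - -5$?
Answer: $4140$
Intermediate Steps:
$V = 23$ ($V = 2 + \left(16 - -5\right) = 2 + \left(16 + 5\right) = 2 + 21 = 23$)
$\left(6 + \left(-1 + 4 \left(-3\right)\right) 0\right) 30 V = \left(6 + \left(-1 + 4 \left(-3\right)\right) 0\right) 30 \cdot 23 = \left(6 + \left(-1 - 12\right) 0\right) 30 \cdot 23 = \left(6 - 0\right) 30 \cdot 23 = \left(6 + 0\right) 30 \cdot 23 = 6 \cdot 30 \cdot 23 = 180 \cdot 23 = 4140$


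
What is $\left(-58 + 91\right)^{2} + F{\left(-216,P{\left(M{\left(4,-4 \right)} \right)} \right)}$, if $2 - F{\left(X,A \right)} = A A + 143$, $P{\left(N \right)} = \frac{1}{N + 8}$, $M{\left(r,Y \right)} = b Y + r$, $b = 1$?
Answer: $\frac{60671}{64} \approx 947.98$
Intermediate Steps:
$M{\left(r,Y \right)} = Y + r$ ($M{\left(r,Y \right)} = 1 Y + r = Y + r$)
$P{\left(N \right)} = \frac{1}{8 + N}$
$F{\left(X,A \right)} = -141 - A^{2}$ ($F{\left(X,A \right)} = 2 - \left(A A + 143\right) = 2 - \left(A^{2} + 143\right) = 2 - \left(143 + A^{2}\right) = -141 - A^{2}$)
$\left(-58 + 91\right)^{2} + F{\left(-216,P{\left(M{\left(4,-4 \right)} \right)} \right)} = \left(-58 + 91\right)^{2} - \left(141 + \left(\frac{1}{8 + \left(-4 + 4\right)}\right)^{2}\right) = 33^{2} - \left(141 + \left(\frac{1}{8 + 0}\right)^{2}\right) = 1089 - \left(141 + \left(\frac{1}{8}\right)^{2}\right) = 1089 - \frac{9025}{64} = \frac{60671}{64}$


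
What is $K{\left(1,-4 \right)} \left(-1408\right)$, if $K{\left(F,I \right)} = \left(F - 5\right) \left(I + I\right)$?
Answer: $-45056$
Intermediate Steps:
$K{\left(F,I \right)} = 2 I \left(-5 + F\right)$ ($K{\left(F,I \right)} = \left(-5 + F\right) 2 I = 2 I \left(-5 + F\right)$)
$K{\left(1,-4 \right)} \left(-1408\right) = 2 \left(-4\right) \left(-5 + 1\right) \left(-1408\right) = 2 \left(-4\right) \left(-4\right) \left(-1408\right) = 32 \left(-1408\right) = -45056$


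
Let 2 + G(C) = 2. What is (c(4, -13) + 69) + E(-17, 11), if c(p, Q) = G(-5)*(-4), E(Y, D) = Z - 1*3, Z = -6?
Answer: 60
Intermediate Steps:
G(C) = 0 (G(C) = -2 + 2 = 0)
E(Y, D) = -9 (E(Y, D) = -6 - 1*3 = -6 - 3 = -9)
c(p, Q) = 0 (c(p, Q) = 0*(-4) = 0)
(c(4, -13) + 69) + E(-17, 11) = (0 + 69) - 9 = 69 - 9 = 60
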